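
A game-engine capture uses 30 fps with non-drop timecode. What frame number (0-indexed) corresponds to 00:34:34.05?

frame 62225

Total seconds to the label: (0 × 3600 + 34 × 60 + 34) = 2074.
Frame index = 2074 × 30 + 5 = 62225.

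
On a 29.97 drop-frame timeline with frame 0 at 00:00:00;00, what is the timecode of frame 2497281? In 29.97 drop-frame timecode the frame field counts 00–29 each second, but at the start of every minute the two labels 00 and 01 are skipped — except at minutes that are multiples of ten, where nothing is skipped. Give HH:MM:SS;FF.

23:08:46;01

Each 10-minute DF block holds 10 × 60 × 30 − 9 × 2 = 17982 frames. 2497281 ÷ 17982 → 138 full blocks, remainder 15765.
Within the partial block the first minute is 1800 frames and each further minute 1798, so 8 further minute boundaries passed. Total skipped labels = 18 × 138 + 2 × 8 = 2500.
Non-drop label index = 2497281 + 2500 = 2499781; at 30 labels/s that is 23:08:46:01, i.e. DF 23:08:46;01.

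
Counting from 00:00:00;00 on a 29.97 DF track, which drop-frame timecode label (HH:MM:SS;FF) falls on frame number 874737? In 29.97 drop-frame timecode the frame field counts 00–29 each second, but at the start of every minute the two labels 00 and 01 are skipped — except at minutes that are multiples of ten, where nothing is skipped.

Ten DF minutes hold 17982 frames, so frame 874737 lies in block 48 (frames 863136–881117) with 11601 frames into that block.
The block's first minute is 1800 frames and the rest 1798 each; 11601 frames reaches minute 6, so 48 × 18 + 6 × 2 = 876 labels have been skipped so far.
Adding those back, label number 874737 + 876 = 875613 at 30 labels/s is 29187 s + 3 f = 8 h 6 min 27 s frame 3, i.e. 08:06:27;03.

08:06:27;03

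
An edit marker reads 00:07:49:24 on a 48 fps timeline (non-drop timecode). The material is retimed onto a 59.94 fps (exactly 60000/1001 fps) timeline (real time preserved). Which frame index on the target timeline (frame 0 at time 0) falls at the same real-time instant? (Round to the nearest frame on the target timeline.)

frame 28142

Source frame index: (0×3600 + 7×60 + 49) × 48 + 24 = 22536.
Real time: 22536 / (48) = 939/2 s.
Target frame: (939/2) × (60000/1001) = 28170000/1001 ≈ 28141.858 → 28142.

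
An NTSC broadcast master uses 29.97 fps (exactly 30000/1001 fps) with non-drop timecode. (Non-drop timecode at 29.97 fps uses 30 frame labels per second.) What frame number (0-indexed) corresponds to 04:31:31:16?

frame 488746

Total seconds to the label: (4 × 3600 + 31 × 60 + 31) = 16291.
Frame index = 16291 × 30 + 16 = 488746.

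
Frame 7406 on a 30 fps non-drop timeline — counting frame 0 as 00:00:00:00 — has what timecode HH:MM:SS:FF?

00:04:06:26

7406 ÷ 30 = 246 full seconds, remainder 26 frames.
246 s = 0 h 4 min 6 s.
Timecode: 00:04:06:26.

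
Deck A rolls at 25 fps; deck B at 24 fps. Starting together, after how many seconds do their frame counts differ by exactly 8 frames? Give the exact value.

The gap grows by |24 − 25| = 1 frame per second.
Time for a 8-frame gap: 8 ÷ (1) = 8 s.

8 seconds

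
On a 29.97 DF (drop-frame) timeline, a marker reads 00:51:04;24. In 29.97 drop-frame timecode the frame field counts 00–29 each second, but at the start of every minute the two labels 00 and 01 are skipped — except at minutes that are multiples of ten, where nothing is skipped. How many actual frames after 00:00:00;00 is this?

91852

Complete 10-minute blocks: 5, each 17982 frames → 89910.
Remaining 1 whole minute in the current block: 1800 + 0 × 1798 = 1800 frames.
Within the current minute: 4 × 30 + 24 − 2 = 142 (labels ;00/;01 skipped at this minute). Total = 89910 + 1800 + 142 = 91852.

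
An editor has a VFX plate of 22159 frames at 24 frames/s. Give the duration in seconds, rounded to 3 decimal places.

923.292 seconds

Running time = 22159 × 1/24 = 22159/24 s ≈ 923.292 s.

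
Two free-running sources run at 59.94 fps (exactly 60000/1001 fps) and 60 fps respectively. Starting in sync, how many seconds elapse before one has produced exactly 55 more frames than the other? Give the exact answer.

The gap grows by |60 − 60000/1001| = 60/1001 frames per second.
Time for a 55-frame gap: 55 ÷ (60/1001) = 11011/12 s.

11011/12 seconds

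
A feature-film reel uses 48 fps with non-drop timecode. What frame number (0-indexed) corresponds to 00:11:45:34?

frame 33874

Total seconds to the label: (0 × 3600 + 11 × 60 + 45) = 705.
Frame index = 705 × 48 + 34 = 33874.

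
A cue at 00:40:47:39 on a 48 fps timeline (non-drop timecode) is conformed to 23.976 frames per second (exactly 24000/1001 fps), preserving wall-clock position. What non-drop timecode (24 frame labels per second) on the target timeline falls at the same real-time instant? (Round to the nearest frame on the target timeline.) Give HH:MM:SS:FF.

00:40:45:09

Source frame index: (0×3600 + 40×60 + 47) × 48 + 39 = 117495.
Real time: 117495 / (48) = 39165/16 s.
Target frame: (39165/16) × (24000/1001) = 8392500/143 ≈ 58688.811 → 58689.
At 24 labels/s: frame 58689 → 00:40:45:09.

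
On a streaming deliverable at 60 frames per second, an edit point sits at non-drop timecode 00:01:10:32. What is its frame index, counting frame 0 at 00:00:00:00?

frame 4232

Total seconds to the label: (0 × 3600 + 1 × 60 + 10) = 70.
Frame index = 70 × 60 + 32 = 4232.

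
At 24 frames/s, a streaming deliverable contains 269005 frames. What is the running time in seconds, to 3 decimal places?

Running time = 269005 × 1/24 = 269005/24 s ≈ 11208.542 s.

11208.542 seconds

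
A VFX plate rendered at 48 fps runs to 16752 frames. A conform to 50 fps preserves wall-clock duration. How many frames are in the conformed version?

Target frames = source frames × (target rate / source rate) = 16752 × (50)/(48) = 16752 × 25/24 = 17450.

17450 frames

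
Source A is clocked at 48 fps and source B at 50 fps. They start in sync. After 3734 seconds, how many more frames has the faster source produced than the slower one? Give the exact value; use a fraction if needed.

A emits 48 × 3734 = 179232 frames; B emits 50 × 3734 = 186700.
Difference = 7468 frames; B is ahead of A.

7468 frames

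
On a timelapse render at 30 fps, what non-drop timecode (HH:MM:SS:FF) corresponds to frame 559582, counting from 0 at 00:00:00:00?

559582 ÷ 30 = 18652 full seconds, remainder 22 frames.
18652 s = 5 h 10 min 52 s.
Timecode: 05:10:52:22.

05:10:52:22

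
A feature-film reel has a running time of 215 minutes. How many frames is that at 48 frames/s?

619200 frames

215 min = 12900 s.
Frames = 12900 × 48 = 619200.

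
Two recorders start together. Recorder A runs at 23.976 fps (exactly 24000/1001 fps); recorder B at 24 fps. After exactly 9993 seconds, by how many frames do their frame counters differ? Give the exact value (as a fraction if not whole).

239832/1001 frames

A emits 24000/1001 × 9993 = 239832000/1001 frames; B emits 24 × 9993 = 239832.
Difference = 239832/1001 frames (≈ 239.5924); B is ahead of A.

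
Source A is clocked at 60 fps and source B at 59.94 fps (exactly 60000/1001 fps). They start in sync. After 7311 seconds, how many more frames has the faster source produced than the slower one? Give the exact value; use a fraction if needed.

438660/1001 frames

A emits 60 × 7311 = 438660 frames; B emits 60000/1001 × 7311 = 438660000/1001.
Difference = 438660/1001 frames (≈ 438.2218); B is behind A.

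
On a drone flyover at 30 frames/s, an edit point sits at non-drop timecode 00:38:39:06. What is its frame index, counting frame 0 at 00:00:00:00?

Total seconds to the label: (0 × 3600 + 38 × 60 + 39) = 2319.
Frame index = 2319 × 30 + 6 = 69576.

frame 69576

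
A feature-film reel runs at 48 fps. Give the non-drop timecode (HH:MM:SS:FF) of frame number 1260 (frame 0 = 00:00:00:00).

1260 ÷ 48 = 26 full seconds, remainder 12 frames.
26 s = 0 h 0 min 26 s.
Timecode: 00:00:26:12.

00:00:26:12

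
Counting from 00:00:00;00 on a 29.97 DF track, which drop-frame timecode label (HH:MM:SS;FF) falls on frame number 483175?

04:28:41;29

Each 10-minute DF block holds 10 × 60 × 30 − 9 × 2 = 17982 frames. 483175 ÷ 17982 → 26 full blocks, remainder 15643.
Within the partial block the first minute is 1800 frames and each further minute 1798, so 8 further minute boundaries passed. Total skipped labels = 18 × 26 + 2 × 8 = 484.
Non-drop label index = 483175 + 484 = 483659; at 30 labels/s that is 04:28:41:29, i.e. DF 04:28:41;29.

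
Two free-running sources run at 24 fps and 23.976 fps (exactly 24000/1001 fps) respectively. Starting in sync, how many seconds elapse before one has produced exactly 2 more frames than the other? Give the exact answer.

The gap grows by |24000/1001 − 24| = 24/1001 frames per second.
Time for a 2-frame gap: 2 ÷ (24/1001) = 1001/12 s.

1001/12 seconds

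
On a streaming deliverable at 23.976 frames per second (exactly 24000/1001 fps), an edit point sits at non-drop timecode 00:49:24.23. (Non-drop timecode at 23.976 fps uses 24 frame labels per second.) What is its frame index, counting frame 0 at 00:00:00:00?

Total seconds to the label: (0 × 3600 + 49 × 60 + 24) = 2964.
Frame index = 2964 × 24 + 23 = 71159.

frame 71159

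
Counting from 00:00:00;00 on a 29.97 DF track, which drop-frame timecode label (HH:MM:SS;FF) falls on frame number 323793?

Ten DF minutes hold 17982 frames, so frame 323793 lies in block 18 (frames 323676–341657) with 117 frames into that block.
The block's first minute is 1800 frames and the rest 1798 each; 117 frames reaches minute 0, so 18 × 18 + 0 × 2 = 324 labels have been skipped so far.
Adding those back, label number 323793 + 324 = 324117 at 30 labels/s is 10803 s + 27 f = 3 h 0 min 3 s frame 27, i.e. 03:00:03;27.

03:00:03;27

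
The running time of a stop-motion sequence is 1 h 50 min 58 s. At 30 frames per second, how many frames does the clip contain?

199740 frames

1 h 50 min 58 s = 6658 s.
Frames = 6658 × 30 = 199740.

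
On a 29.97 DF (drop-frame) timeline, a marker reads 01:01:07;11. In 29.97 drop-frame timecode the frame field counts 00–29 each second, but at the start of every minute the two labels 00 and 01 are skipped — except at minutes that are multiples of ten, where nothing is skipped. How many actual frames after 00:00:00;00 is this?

Complete 10-minute blocks: 6, each 17982 frames → 107892.
Remaining 1 whole minute in the current block: 1800 + 0 × 1798 = 1800 frames.
Within the current minute: 7 × 30 + 11 − 2 = 219 (labels ;00/;01 skipped at this minute). Total = 107892 + 1800 + 219 = 109911.

109911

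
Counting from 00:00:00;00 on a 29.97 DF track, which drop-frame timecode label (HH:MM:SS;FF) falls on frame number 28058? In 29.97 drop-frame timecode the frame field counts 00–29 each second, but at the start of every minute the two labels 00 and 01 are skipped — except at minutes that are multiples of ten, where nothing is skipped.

00:15:36;06

Ten DF minutes hold 17982 frames, so frame 28058 lies in block 1 (frames 17982–35963) with 10076 frames into that block.
The block's first minute is 1800 frames and the rest 1798 each; 10076 frames reaches minute 5, so 1 × 18 + 5 × 2 = 28 labels have been skipped so far.
Adding those back, label number 28058 + 28 = 28086 at 30 labels/s is 936 s + 6 f = 0 h 15 min 36 s frame 6, i.e. 00:15:36;06.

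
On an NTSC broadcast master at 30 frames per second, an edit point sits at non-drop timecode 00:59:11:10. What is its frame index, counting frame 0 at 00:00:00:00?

106540

Total seconds to the label: (0 × 3600 + 59 × 60 + 11) = 3551.
Frame index = 3551 × 30 + 10 = 106540.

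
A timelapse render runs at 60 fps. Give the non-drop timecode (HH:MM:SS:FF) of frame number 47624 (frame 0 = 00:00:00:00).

47624 ÷ 60 = 793 full seconds, remainder 44 frames.
793 s = 0 h 13 min 13 s.
Timecode: 00:13:13:44.

00:13:13:44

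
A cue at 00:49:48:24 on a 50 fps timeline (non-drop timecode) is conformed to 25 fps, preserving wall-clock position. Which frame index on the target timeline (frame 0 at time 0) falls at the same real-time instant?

Source frame index: (0×3600 + 49×60 + 48) × 50 + 24 = 149424.
Real time: 149424 / (50) = 74712/25 s.
Target frame: (74712/25) × (25) = 74712.

frame 74712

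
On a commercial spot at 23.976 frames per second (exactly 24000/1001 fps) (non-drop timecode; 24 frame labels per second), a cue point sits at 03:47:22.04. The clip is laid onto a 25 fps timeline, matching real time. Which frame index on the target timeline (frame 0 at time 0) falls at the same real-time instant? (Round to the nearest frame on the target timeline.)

Source frame index: (3×3600 + 47×60 + 22) × 24 + 4 = 327412.
Real time: 327412 / (24000/1001) = 81934853/6000 s.
Target frame: (81934853/6000) × (25) = 81934853/240 ≈ 341395.221 → 341395.

frame 341395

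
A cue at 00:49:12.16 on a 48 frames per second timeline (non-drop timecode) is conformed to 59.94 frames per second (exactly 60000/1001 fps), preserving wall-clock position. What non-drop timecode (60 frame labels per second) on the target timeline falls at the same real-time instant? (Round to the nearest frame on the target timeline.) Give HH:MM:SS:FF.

Source frame index: (0×3600 + 49×60 + 12) × 48 + 16 = 141712.
Real time: 141712 / (48) = 8857/3 s.
Target frame: (8857/3) × (60000/1001) = 177140000/1001 ≈ 176963.037 → 176963.
At 60 labels/s: frame 176963 → 00:49:09:23.

00:49:09:23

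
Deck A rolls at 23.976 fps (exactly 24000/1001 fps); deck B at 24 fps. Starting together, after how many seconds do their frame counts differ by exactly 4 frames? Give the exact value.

The gap grows by |24 − 24000/1001| = 24/1001 frames per second.
Time for a 4-frame gap: 4 ÷ (24/1001) = 1001/6 s.

1001/6 seconds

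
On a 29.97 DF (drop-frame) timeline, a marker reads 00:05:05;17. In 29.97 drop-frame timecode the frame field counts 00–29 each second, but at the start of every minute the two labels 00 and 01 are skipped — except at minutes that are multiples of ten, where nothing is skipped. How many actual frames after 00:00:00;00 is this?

Complete 10-minute blocks: 0, each 17982 frames → 0.
Remaining 5 whole minutes in the current block: 1800 + 4 × 1798 = 8992 frames.
Within the current minute: 5 × 30 + 17 − 2 = 165 (labels ;00/;01 skipped at this minute). Total = 0 + 8992 + 165 = 9157.

9157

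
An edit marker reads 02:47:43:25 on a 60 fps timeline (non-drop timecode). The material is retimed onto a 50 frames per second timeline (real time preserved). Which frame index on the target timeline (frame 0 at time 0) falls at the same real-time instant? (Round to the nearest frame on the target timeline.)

Source frame index: (2×3600 + 47×60 + 43) × 60 + 25 = 603805.
Real time: 603805 / (60) = 120761/12 s.
Target frame: (120761/12) × (50) = 3019025/6 ≈ 503170.833 → 503171.

frame 503171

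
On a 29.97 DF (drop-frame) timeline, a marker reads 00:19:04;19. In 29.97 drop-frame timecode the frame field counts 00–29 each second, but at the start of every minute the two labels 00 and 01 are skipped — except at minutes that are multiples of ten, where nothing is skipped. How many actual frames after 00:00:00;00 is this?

34303

Complete 10-minute blocks: 1, each 17982 frames → 17982.
Remaining 9 whole minutes in the current block: 1800 + 8 × 1798 = 16184 frames.
Within the current minute: 4 × 30 + 19 − 2 = 137 (labels ;00/;01 skipped at this minute). Total = 17982 + 16184 + 137 = 34303.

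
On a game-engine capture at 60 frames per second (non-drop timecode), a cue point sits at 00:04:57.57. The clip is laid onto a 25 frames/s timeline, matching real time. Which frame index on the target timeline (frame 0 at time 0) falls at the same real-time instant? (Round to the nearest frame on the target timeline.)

frame 7449

Source frame index: (0×3600 + 4×60 + 57) × 60 + 57 = 17877.
Real time: 17877 / (60) = 5959/20 s.
Target frame: (5959/20) × (25) = 29795/4 ≈ 7448.750 → 7449.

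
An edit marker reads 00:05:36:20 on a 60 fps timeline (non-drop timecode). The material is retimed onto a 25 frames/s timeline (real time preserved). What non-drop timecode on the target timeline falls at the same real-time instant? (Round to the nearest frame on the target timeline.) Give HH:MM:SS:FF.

Source frame index: (0×3600 + 5×60 + 36) × 60 + 20 = 20180.
Real time: 20180 / (60) = 1009/3 s.
Target frame: (1009/3) × (25) = 25225/3 ≈ 8408.333 → 8408.
At 25 labels/s: frame 8408 → 00:05:36:08.

00:05:36:08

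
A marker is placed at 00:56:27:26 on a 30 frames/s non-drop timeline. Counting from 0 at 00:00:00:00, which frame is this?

Total seconds to the label: (0 × 3600 + 56 × 60 + 27) = 3387.
Frame index = 3387 × 30 + 26 = 101636.

101636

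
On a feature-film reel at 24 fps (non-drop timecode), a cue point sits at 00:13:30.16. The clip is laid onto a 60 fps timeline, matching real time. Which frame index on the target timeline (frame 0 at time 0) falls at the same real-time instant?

frame 48640

Source frame index: (0×3600 + 13×60 + 30) × 24 + 16 = 19456.
Real time: 19456 / (24) = 2432/3 s.
Target frame: (2432/3) × (60) = 48640.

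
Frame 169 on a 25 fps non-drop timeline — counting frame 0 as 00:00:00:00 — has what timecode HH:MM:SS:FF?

169 ÷ 25 = 6 full seconds, remainder 19 frames.
6 s = 0 h 0 min 6 s.
Timecode: 00:00:06:19.

00:00:06:19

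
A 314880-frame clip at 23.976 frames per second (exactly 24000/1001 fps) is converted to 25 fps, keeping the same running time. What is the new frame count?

328328 frames

Target frames = source frames × (target rate / source rate) = 314880 × (25)/(24000/1001) = 314880 × 1001/960 = 328328.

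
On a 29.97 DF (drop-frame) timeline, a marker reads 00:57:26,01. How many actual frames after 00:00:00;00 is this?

As if non-drop at 30 labels/s: (0 × 3600 + 57 × 60 + 26) × 30 + 1 = 103381.
Minute boundaries passed: 57; those not divisible by 10: 57 − 5 = 52; dropped labels = 2 × 52 = 104.
Actual frame index = 103381 − 104 = 103277.

103277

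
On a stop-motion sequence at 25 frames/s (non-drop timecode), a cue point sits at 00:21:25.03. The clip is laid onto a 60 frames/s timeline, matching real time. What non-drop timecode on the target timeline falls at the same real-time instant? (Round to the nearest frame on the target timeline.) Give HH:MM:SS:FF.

Source frame index: (0×3600 + 21×60 + 25) × 25 + 3 = 32128.
Real time: 32128 / (25) = 32128/25 s.
Target frame: (32128/25) × (60) = 385536/5 ≈ 77107.200 → 77107.
At 60 labels/s: frame 77107 → 00:21:25:07.

00:21:25:07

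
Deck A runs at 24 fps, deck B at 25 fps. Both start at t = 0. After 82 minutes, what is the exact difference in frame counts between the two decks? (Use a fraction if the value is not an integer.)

82 min = 4920 s.
A emits 24 × 4920 = 118080 frames; B emits 25 × 4920 = 123000.
Difference = 4920 frames; B is ahead of A.

4920 frames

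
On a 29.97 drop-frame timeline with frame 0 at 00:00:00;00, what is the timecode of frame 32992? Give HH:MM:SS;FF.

Each 10-minute DF block holds 10 × 60 × 30 − 9 × 2 = 17982 frames. 32992 ÷ 17982 → 1 full block, remainder 15010.
Within the partial block the first minute is 1800 frames and each further minute 1798, so 8 further minute boundaries passed. Total skipped labels = 18 × 1 + 2 × 8 = 34.
Non-drop label index = 32992 + 34 = 33026; at 30 labels/s that is 00:18:20:26, i.e. DF 00:18:20;26.

00:18:20;26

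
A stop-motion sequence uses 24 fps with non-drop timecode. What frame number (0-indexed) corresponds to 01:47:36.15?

frame 154959

Total seconds to the label: (1 × 3600 + 47 × 60 + 36) = 6456.
Frame index = 6456 × 24 + 15 = 154959.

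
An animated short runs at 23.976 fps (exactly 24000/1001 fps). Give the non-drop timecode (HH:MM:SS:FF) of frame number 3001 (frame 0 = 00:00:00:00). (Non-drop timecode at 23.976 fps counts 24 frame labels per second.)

00:02:05:01

3001 ÷ 24 = 125 full seconds, remainder 1 frame.
125 s = 0 h 2 min 5 s.
Timecode: 00:02:05:01.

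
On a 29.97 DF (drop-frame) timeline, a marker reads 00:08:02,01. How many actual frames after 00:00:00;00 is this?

14445

As if non-drop at 30 labels/s: (0 × 3600 + 8 × 60 + 2) × 30 + 1 = 14461.
Minute boundaries passed: 8; those not divisible by 10: 8 − 0 = 8; dropped labels = 2 × 8 = 16.
Actual frame index = 14461 − 16 = 14445.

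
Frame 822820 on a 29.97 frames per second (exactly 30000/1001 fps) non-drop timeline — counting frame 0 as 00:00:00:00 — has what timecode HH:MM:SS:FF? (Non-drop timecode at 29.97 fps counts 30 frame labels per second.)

822820 ÷ 30 = 27427 full seconds, remainder 10 frames.
27427 s = 7 h 37 min 7 s.
Timecode: 07:37:07:10.

07:37:07:10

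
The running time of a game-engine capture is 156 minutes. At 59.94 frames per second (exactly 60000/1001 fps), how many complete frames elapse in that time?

561038 frames

156 min = 9360 s.
Frames = 9360 × 60000/1001 = 43200000/77 ≈ 561038.9610.
Complete frames: 561038.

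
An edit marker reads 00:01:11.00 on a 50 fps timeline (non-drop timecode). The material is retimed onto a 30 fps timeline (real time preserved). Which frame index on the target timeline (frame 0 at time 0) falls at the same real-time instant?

frame 2130

Source frame index: (0×3600 + 1×60 + 11) × 50 + 0 = 3550.
Real time: 3550 / (50) = 71 s.
Target frame: (71) × (30) = 2130.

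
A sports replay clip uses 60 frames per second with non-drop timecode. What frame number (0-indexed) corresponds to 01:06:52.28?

Total seconds to the label: (1 × 3600 + 6 × 60 + 52) = 4012.
Frame index = 4012 × 60 + 28 = 240748.

240748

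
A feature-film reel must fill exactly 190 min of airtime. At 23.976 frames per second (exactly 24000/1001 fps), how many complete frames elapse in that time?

273326 frames

190 min = 11400 s.
Frames = 11400 × 24000/1001 = 273600000/1001 ≈ 273326.6733.
Complete frames: 273326.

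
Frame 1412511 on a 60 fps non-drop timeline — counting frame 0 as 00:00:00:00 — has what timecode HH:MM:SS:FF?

1412511 ÷ 60 = 23541 full seconds, remainder 51 frames.
23541 s = 6 h 32 min 21 s.
Timecode: 06:32:21:51.

06:32:21:51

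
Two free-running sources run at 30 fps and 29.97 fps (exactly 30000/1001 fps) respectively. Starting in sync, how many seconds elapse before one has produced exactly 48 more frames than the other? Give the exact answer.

1601.6 seconds

The gap grows by |30000/1001 − 30| = 30/1001 frames per second.
Time for a 48-frame gap: 48 ÷ (30/1001) = 1601.6 s.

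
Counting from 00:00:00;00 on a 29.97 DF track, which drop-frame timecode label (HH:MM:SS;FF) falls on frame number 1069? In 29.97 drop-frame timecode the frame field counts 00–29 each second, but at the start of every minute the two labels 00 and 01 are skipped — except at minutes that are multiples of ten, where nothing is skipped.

00:00:35;19

Each 10-minute DF block holds 10 × 60 × 30 − 9 × 2 = 17982 frames. 1069 ÷ 17982 → 0 full blocks, remainder 1069.
Within the partial block the first minute is 1800 frames and each further minute 1798, so 0 further minute boundaries passed. Total skipped labels = 18 × 0 + 2 × 0 = 0.
Non-drop label index = 1069 + 0 = 1069; at 30 labels/s that is 00:00:35:19, i.e. DF 00:00:35;19.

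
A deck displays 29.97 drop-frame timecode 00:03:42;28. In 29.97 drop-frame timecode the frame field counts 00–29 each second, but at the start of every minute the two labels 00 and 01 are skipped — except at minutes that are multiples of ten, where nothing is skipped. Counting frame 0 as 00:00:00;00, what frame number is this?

As if non-drop at 30 labels/s: (0 × 3600 + 3 × 60 + 42) × 30 + 28 = 6688.
Minute boundaries passed: 3; those not divisible by 10: 3 − 0 = 3; dropped labels = 2 × 3 = 6.
Actual frame index = 6688 − 6 = 6682.

6682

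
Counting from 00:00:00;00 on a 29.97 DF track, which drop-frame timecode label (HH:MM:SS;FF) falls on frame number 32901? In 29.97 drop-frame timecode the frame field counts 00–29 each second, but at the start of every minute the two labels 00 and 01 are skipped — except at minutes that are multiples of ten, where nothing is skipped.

00:18:17;25

Each 10-minute DF block holds 10 × 60 × 30 − 9 × 2 = 17982 frames. 32901 ÷ 17982 → 1 full block, remainder 14919.
Within the partial block the first minute is 1800 frames and each further minute 1798, so 8 further minute boundaries passed. Total skipped labels = 18 × 1 + 2 × 8 = 34.
Non-drop label index = 32901 + 34 = 32935; at 30 labels/s that is 00:18:17:25, i.e. DF 00:18:17;25.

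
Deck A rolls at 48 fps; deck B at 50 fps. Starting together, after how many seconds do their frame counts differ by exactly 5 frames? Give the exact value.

2.5 seconds

The gap grows by |50 − 48| = 2 frames per second.
Time for a 5-frame gap: 5 ÷ (2) = 2.5 s.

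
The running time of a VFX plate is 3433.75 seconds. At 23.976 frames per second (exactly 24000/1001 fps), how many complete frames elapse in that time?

Frames = 3433.75 × 24000/1001 = 82410000/1001 ≈ 82327.6723.
Complete frames: 82327.

82327 frames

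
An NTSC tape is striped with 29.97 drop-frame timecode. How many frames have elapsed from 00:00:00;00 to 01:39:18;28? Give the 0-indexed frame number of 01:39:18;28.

Complete 10-minute blocks: 9, each 17982 frames → 161838.
Remaining 9 whole minutes in the current block: 1800 + 8 × 1798 = 16184 frames.
Within the current minute: 18 × 30 + 28 − 2 = 566 (labels ;00/;01 skipped at this minute). Total = 161838 + 16184 + 566 = 178588.

178588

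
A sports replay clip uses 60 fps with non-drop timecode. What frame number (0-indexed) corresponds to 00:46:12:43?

Total seconds to the label: (0 × 3600 + 46 × 60 + 12) = 2772.
Frame index = 2772 × 60 + 43 = 166363.

frame 166363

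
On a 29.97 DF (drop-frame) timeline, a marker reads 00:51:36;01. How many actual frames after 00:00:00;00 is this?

As if non-drop at 30 labels/s: (0 × 3600 + 51 × 60 + 36) × 30 + 1 = 92881.
Minute boundaries passed: 51; those not divisible by 10: 51 − 5 = 46; dropped labels = 2 × 46 = 92.
Actual frame index = 92881 − 92 = 92789.

92789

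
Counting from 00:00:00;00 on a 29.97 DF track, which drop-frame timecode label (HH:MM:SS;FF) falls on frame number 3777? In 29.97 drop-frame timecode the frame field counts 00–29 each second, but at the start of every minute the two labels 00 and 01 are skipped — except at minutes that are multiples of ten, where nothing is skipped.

Each 10-minute DF block holds 10 × 60 × 30 − 9 × 2 = 17982 frames. 3777 ÷ 17982 → 0 full blocks, remainder 3777.
Within the partial block the first minute is 1800 frames and each further minute 1798, so 2 further minute boundaries passed. Total skipped labels = 18 × 0 + 2 × 2 = 4.
Non-drop label index = 3777 + 4 = 3781; at 30 labels/s that is 00:02:06:01, i.e. DF 00:02:06;01.

00:02:06;01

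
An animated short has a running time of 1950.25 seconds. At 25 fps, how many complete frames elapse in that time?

48756 frames

Frames = 1950.25 × 25 = 195025/4 ≈ 48756.2500.
Complete frames: 48756.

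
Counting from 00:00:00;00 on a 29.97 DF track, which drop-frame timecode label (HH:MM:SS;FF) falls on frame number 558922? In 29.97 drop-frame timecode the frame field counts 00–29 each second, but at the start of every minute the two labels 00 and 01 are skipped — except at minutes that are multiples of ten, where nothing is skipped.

Ten DF minutes hold 17982 frames, so frame 558922 lies in block 31 (frames 557442–575423) with 1480 frames into that block.
The block's first minute is 1800 frames and the rest 1798 each; 1480 frames reaches minute 0, so 31 × 18 + 0 × 2 = 558 labels have been skipped so far.
Adding those back, label number 558922 + 558 = 559480 at 30 labels/s is 18649 s + 10 f = 5 h 10 min 49 s frame 10, i.e. 05:10:49;10.

05:10:49;10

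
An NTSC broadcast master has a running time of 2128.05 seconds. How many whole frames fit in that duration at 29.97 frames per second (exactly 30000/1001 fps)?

Frames = 2128.05 × 30000/1001 = 63841500/1001 ≈ 63777.7223.
Complete frames: 63777.

63777 frames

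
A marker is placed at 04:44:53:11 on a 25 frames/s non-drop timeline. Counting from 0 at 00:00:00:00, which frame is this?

frame 427336

Total seconds to the label: (4 × 3600 + 44 × 60 + 53) = 17093.
Frame index = 17093 × 25 + 11 = 427336.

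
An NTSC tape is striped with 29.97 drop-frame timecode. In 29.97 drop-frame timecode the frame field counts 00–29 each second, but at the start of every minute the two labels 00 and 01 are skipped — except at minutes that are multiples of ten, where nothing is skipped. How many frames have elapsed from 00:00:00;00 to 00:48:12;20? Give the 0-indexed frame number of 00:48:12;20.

As if non-drop at 30 labels/s: (0 × 3600 + 48 × 60 + 12) × 30 + 20 = 86780.
Minute boundaries passed: 48; those not divisible by 10: 48 − 4 = 44; dropped labels = 2 × 44 = 88.
Actual frame index = 86780 − 88 = 86692.

86692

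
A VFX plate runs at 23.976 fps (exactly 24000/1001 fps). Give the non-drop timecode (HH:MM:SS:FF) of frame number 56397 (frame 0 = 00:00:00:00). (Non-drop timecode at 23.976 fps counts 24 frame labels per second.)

00:39:09:21

56397 ÷ 24 = 2349 full seconds, remainder 21 frames.
2349 s = 0 h 39 min 9 s.
Timecode: 00:39:09:21.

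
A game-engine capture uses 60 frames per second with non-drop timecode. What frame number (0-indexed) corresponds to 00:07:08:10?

Total seconds to the label: (0 × 3600 + 7 × 60 + 8) = 428.
Frame index = 428 × 60 + 10 = 25690.

25690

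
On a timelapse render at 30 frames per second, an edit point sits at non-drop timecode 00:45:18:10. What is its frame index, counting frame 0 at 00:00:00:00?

81550

Total seconds to the label: (0 × 3600 + 45 × 60 + 18) = 2718.
Frame index = 2718 × 30 + 10 = 81550.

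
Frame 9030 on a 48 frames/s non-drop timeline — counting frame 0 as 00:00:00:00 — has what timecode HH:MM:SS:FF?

9030 ÷ 48 = 188 full seconds, remainder 6 frames.
188 s = 0 h 3 min 8 s.
Timecode: 00:03:08:06.

00:03:08:06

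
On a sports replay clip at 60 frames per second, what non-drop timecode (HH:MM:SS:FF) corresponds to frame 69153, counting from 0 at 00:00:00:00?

00:19:12:33

69153 ÷ 60 = 1152 full seconds, remainder 33 frames.
1152 s = 0 h 19 min 12 s.
Timecode: 00:19:12:33.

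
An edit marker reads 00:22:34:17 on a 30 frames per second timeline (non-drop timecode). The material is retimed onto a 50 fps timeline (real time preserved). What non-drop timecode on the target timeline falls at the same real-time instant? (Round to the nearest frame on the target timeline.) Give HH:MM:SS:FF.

Source frame index: (0×3600 + 22×60 + 34) × 30 + 17 = 40637.
Real time: 40637 / (30) = 40637/30 s.
Target frame: (40637/30) × (50) = 203185/3 ≈ 67728.333 → 67728.
At 50 labels/s: frame 67728 → 00:22:34:28.

00:22:34:28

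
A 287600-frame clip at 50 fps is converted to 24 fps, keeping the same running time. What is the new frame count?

Target frames = source frames × (target rate / source rate) = 287600 × (24)/(50) = 287600 × 12/25 = 138048.

138048 frames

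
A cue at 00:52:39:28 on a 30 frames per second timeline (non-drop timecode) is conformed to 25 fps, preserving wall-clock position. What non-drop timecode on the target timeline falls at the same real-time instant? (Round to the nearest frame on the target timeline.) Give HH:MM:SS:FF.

00:52:39:23

Source frame index: (0×3600 + 52×60 + 39) × 30 + 28 = 94798.
Real time: 94798 / (30) = 47399/15 s.
Target frame: (47399/15) × (25) = 236995/3 ≈ 78998.333 → 78998.
At 25 labels/s: frame 78998 → 00:52:39:23.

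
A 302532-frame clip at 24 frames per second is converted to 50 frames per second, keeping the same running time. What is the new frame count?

Target frames = source frames × (target rate / source rate) = 302532 × (50)/(24) = 302532 × 25/12 = 630275.

630275 frames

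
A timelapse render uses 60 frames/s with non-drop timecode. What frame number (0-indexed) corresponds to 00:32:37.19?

117439

Total seconds to the label: (0 × 3600 + 32 × 60 + 37) = 1957.
Frame index = 1957 × 60 + 19 = 117439.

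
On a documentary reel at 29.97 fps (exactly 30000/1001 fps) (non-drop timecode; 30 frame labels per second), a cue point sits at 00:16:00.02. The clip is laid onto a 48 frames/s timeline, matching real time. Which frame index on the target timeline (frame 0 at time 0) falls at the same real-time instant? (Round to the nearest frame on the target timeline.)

Source frame index: (0×3600 + 16×60 + 0) × 30 + 2 = 28802.
Real time: 28802 / (30000/1001) = 14415401/15000 s.
Target frame: (14415401/15000) × (48) = 28830802/625 ≈ 46129.283 → 46129.

frame 46129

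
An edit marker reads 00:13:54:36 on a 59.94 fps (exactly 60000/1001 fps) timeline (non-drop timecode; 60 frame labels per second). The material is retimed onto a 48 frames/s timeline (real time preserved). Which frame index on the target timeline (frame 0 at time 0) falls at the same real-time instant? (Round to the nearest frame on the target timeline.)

frame 40101

Source frame index: (0×3600 + 13×60 + 54) × 60 + 36 = 50076.
Real time: 50076 / (60000/1001) = 4177173/5000 s.
Target frame: (4177173/5000) × (48) = 25063038/625 ≈ 40100.861 → 40101.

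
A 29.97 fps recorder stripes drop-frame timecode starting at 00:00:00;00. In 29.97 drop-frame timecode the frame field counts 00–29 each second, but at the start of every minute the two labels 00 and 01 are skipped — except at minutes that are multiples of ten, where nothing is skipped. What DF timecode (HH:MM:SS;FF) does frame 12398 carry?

Ten DF minutes hold 17982 frames, so frame 12398 lies in block 0 (frames 0–17981) with 12398 frames into that block.
The block's first minute is 1800 frames and the rest 1798 each; 12398 frames reaches minute 6, so 0 × 18 + 6 × 2 = 12 labels have been skipped so far.
Adding those back, label number 12398 + 12 = 12410 at 30 labels/s is 413 s + 20 f = 0 h 6 min 53 s frame 20, i.e. 00:06:53;20.

00:06:53;20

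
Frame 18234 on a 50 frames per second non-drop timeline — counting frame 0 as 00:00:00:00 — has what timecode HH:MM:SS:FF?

18234 ÷ 50 = 364 full seconds, remainder 34 frames.
364 s = 0 h 6 min 4 s.
Timecode: 00:06:04:34.

00:06:04:34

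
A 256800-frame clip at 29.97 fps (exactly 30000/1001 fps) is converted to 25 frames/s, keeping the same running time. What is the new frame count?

Target frames = source frames × (target rate / source rate) = 256800 × (25)/(30000/1001) = 256800 × 1001/1200 = 214214.

214214 frames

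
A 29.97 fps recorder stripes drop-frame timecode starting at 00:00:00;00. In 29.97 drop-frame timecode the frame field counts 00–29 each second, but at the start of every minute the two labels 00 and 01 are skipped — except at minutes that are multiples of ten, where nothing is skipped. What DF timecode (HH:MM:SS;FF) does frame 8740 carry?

Each 10-minute DF block holds 10 × 60 × 30 − 9 × 2 = 17982 frames. 8740 ÷ 17982 → 0 full blocks, remainder 8740.
Within the partial block the first minute is 1800 frames and each further minute 1798, so 4 further minute boundaries passed. Total skipped labels = 18 × 0 + 2 × 4 = 8.
Non-drop label index = 8740 + 8 = 8748; at 30 labels/s that is 00:04:51:18, i.e. DF 00:04:51;18.

00:04:51;18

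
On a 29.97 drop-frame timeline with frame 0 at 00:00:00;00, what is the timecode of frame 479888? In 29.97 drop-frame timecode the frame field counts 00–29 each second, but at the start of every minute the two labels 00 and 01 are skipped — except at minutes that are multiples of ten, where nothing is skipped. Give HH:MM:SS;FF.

Ten DF minutes hold 17982 frames, so frame 479888 lies in block 26 (frames 467532–485513) with 12356 frames into that block.
The block's first minute is 1800 frames and the rest 1798 each; 12356 frames reaches minute 6, so 26 × 18 + 6 × 2 = 480 labels have been skipped so far.
Adding those back, label number 479888 + 480 = 480368 at 30 labels/s is 16012 s + 8 f = 4 h 26 min 52 s frame 8, i.e. 04:26:52;08.

04:26:52;08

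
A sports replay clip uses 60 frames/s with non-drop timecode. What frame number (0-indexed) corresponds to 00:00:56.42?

Total seconds to the label: (0 × 3600 + 0 × 60 + 56) = 56.
Frame index = 56 × 60 + 42 = 3402.

3402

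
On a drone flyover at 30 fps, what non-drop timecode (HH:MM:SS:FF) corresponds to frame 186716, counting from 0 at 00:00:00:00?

01:43:43:26

186716 ÷ 30 = 6223 full seconds, remainder 26 frames.
6223 s = 1 h 43 min 43 s.
Timecode: 01:43:43:26.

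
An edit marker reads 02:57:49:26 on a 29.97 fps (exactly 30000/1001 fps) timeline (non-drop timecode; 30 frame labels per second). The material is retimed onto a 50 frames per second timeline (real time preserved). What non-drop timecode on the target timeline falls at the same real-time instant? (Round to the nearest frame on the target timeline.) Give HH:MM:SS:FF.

02:58:00:27

Source frame index: (2×3600 + 57×60 + 49) × 30 + 26 = 320096.
Real time: 320096 / (30000/1001) = 20026006/1875 s.
Target frame: (20026006/1875) × (50) = 40052012/75 ≈ 534026.827 → 534027.
At 50 labels/s: frame 534027 → 02:58:00:27.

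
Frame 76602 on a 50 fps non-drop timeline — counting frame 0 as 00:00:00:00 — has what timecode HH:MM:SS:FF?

76602 ÷ 50 = 1532 full seconds, remainder 2 frames.
1532 s = 0 h 25 min 32 s.
Timecode: 00:25:32:02.

00:25:32:02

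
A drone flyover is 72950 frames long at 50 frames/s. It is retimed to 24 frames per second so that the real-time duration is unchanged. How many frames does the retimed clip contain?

Target frames = source frames × (target rate / source rate) = 72950 × (24)/(50) = 72950 × 12/25 = 35016.

35016 frames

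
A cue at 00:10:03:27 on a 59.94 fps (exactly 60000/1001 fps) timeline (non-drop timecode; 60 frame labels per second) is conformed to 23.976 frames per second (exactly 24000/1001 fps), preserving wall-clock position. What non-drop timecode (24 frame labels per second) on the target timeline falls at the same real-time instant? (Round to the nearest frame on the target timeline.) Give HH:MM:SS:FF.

Source frame index: (0×3600 + 10×60 + 3) × 60 + 27 = 36207.
Real time: 36207 / (60000/1001) = 12081069/20000 s.
Target frame: (12081069/20000) × (24000/1001) = 72414/5 ≈ 14482.800 → 14483.
At 24 labels/s: frame 14483 → 00:10:03:11.

00:10:03:11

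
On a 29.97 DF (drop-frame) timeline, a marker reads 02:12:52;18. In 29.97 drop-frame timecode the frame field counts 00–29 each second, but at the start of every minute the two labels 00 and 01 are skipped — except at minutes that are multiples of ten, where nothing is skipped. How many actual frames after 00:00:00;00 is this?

238940

Complete 10-minute blocks: 13, each 17982 frames → 233766.
Remaining 2 whole minutes in the current block: 1800 + 1 × 1798 = 3598 frames.
Within the current minute: 52 × 30 + 18 − 2 = 1576 (labels ;00/;01 skipped at this minute). Total = 233766 + 3598 + 1576 = 238940.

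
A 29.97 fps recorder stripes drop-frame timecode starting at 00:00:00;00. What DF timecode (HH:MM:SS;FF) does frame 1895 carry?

00:01:03;07

Ten DF minutes hold 17982 frames, so frame 1895 lies in block 0 (frames 0–17981) with 1895 frames into that block.
The block's first minute is 1800 frames and the rest 1798 each; 1895 frames reaches minute 1, so 0 × 18 + 1 × 2 = 2 labels have been skipped so far.
Adding those back, label number 1895 + 2 = 1897 at 30 labels/s is 63 s + 7 f = 0 h 1 min 3 s frame 7, i.e. 00:01:03;07.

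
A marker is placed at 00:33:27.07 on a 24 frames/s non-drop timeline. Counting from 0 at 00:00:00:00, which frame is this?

Total seconds to the label: (0 × 3600 + 33 × 60 + 27) = 2007.
Frame index = 2007 × 24 + 7 = 48175.

48175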